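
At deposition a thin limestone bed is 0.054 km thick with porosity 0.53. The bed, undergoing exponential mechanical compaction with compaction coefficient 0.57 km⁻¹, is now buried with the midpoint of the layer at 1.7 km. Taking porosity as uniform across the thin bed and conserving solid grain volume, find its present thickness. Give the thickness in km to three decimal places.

0.032 km

Porosity at 1.7 km: φ = 0.53·exp(−0.57×1.7) = 0.2011
Solid-volume conservation: h(1−φ) = h₀(1−φ₀) ⇒ h = h₀·(1−φ₀)/(1−φ)
h = 0.054 × (1 − 0.53)/(1 − 0.2011) = 0.054 × 0.5883 = 0.0318 km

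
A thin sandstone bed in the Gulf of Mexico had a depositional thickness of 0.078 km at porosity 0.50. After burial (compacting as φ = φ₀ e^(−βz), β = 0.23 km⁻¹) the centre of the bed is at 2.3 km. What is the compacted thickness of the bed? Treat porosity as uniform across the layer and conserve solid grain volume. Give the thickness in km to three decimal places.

Porosity at 2.3 km: φ = 0.5·exp(−0.23×2.3) = 0.2946
Solid-volume conservation: h(1−φ) = h₀(1−φ₀) ⇒ h = h₀·(1−φ₀)/(1−φ)
h = 0.078 × (1 − 0.5)/(1 − 0.2946) = 0.078 × 0.7088 = 0.0553 km

0.055 km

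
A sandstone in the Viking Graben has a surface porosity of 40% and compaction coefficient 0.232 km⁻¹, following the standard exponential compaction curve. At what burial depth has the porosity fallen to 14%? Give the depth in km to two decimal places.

Invert Athy's law: Z = ln(φ₀/φ) / c
Z = ln(0.4/0.14) / 0.232 = ln(2.857) / 0.232 = 1.0498 / 0.232 = 4.525 km

4.53 km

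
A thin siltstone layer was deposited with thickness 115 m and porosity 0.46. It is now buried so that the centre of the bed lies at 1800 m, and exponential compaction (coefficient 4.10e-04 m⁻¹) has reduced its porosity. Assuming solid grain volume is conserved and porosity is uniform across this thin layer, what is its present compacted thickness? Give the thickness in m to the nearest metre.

Working in km (1 km = 1000 m; k in km⁻¹ = k in m⁻¹ × 1000):
Porosity at 1.8 km: n = 0.46·exp(−0.41×1.8) = 0.2199
Solid-volume conservation: h(1−n) = h₀(1−n₀) ⇒ h = h₀·(1−n₀)/(1−n)
h = 0.115 × (1 − 0.46)/(1 − 0.2199) = 0.115 × 0.6922 = 0.0796 km

80 m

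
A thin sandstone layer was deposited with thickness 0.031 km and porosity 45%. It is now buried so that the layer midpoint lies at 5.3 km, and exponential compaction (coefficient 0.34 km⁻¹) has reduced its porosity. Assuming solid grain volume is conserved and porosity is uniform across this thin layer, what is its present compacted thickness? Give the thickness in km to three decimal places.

Porosity at 5.3 km: φ = 0.45·exp(−0.34×5.3) = 0.0742
Solid-volume conservation: h(1−φ) = h₀(1−φ₀) ⇒ h = h₀·(1−φ₀)/(1−φ)
h = 0.031 × (1 − 0.45)/(1 − 0.0742) = 0.031 × 0.5941 = 0.0184 km

0.018 km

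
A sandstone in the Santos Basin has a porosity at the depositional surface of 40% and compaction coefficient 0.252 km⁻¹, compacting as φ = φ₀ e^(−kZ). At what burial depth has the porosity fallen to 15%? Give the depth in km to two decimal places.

Invert Athy's law: Z = ln(φ₀/φ) / k
Z = ln(0.4/0.15) / 0.252 = ln(2.667) / 0.252 = 0.9808 / 0.252 = 3.892 km

3.89 km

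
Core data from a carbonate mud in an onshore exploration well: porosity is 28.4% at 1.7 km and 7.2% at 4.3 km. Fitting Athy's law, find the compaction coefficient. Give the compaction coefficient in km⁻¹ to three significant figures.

Athy: φ(d) = φ₀ e^(−kd) ⇒ φ₁/φ₂ = e^{k(d₂−d₁)} ⇒ k = ln(φ₁/φ₂)/(d₂−d₁)
k = ln(0.284/0.072) / (4.3 − 1.7) = ln(3.944) / 2.6 = 1.3723 / 2.6 = 0.5278 km⁻¹

0.528 km⁻¹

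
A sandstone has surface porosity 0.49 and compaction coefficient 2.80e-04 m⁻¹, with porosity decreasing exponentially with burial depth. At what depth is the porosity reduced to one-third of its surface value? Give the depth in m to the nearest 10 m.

3920 m

Working in km (1 km = 1000 m; k in km⁻¹ = k in m⁻¹ × 1000):
n/n₀ = 1/3 ⇒ exp(−k·d) = 1/3 ⇒ d = ln(3) / k
d = 1.0986 / 0.28 = 3.924 km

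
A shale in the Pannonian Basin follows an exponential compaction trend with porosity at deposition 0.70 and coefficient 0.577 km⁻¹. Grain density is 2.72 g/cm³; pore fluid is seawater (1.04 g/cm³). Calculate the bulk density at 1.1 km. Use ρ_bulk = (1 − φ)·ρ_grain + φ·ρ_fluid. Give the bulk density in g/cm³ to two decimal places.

Porosity at depth: phi = 0.7·exp(−0.577×1.1) = 0.7×0.5301 = 0.3711
Bulk density: ρ_b = (1−phi)ρ_g + phi·ρ_f = 0.6289×2.72 + 0.3711×1.04
       = 1.711 + 0.386 = 2.097 g/cm³

2.10 g/cm³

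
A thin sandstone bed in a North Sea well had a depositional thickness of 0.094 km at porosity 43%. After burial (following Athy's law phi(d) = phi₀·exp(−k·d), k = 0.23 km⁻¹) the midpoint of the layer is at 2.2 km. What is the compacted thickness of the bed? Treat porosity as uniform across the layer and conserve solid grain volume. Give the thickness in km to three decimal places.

0.072 km

Porosity at 2.2 km: phi = 0.43·exp(−0.23×2.2) = 0.2592
Solid-volume conservation: h(1−phi) = h₀(1−phi₀) ⇒ h = h₀·(1−phi₀)/(1−phi)
h = 0.094 × (1 − 0.43)/(1 − 0.2592) = 0.094 × 0.7695 = 0.0723 km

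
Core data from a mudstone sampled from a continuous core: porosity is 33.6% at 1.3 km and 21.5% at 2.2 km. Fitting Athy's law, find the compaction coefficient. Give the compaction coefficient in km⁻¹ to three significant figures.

0.496 km⁻¹

Athy: n(Z) = n₀ e^(−βZ) ⇒ n₁/n₂ = e^{β(Z₂−Z₁)} ⇒ β = ln(n₁/n₂)/(Z₂−Z₁)
β = ln(0.336/0.215) / (2.2 − 1.3) = ln(1.563) / 0.9 = 0.4465 / 0.9 = 0.4961 km⁻¹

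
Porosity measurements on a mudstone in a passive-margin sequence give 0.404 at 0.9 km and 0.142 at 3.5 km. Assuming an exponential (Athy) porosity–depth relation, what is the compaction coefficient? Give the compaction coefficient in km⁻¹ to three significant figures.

Athy: phi(Z) = phi₀ e^(−kZ) ⇒ phi₁/phi₂ = e^{k(Z₂−Z₁)} ⇒ k = ln(phi₁/phi₂)/(Z₂−Z₁)
k = ln(0.404/0.142) / (3.5 − 0.9) = ln(2.845) / 2.6 = 1.0456 / 2.6 = 0.4021 km⁻¹

0.402 km⁻¹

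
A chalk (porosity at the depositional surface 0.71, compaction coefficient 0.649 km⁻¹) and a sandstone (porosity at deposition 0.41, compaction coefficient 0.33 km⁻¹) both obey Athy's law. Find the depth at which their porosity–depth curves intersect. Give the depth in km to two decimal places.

Set n₀ₐ e^(−cₐz) = n₀ᵦ e^(−cᵦz) ⇒ ln(n₀ₐ/n₀ᵦ) = (cₐ − cᵦ)·z
z = ln(0.71/0.41) / (0.649 − 0.33) = 0.5491 / 0.319 = 1.721 km

1.72 km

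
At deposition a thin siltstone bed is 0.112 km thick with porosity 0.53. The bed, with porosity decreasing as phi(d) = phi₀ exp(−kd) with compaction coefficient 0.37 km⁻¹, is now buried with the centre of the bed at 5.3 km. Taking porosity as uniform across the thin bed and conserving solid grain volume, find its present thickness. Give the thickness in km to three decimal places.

0.057 km

Porosity at 5.3 km: phi = 0.53·exp(−0.37×5.3) = 0.0746
Solid-volume conservation: h(1−phi) = h₀(1−phi₀) ⇒ h = h₀·(1−phi₀)/(1−phi)
h = 0.112 × (1 − 0.53)/(1 − 0.0746) = 0.112 × 0.5079 = 0.0569 km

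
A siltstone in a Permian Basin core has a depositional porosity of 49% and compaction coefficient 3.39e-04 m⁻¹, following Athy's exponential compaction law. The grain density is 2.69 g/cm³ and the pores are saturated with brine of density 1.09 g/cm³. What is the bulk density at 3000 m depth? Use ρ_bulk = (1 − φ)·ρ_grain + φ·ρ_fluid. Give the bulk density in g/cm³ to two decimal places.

Working in km (1 km = 1000 m; β in km⁻¹ = β in m⁻¹ × 1000):
Porosity at depth: φ = 0.49·exp(−0.339×3) = 0.49×0.3617 = 0.1772
Bulk density: ρ_b = (1−φ)ρ_g + φ·ρ_f = 0.8228×2.69 + 0.1772×1.09
       = 2.213 + 0.193 = 2.406 g/cm³

2.41 g/cm³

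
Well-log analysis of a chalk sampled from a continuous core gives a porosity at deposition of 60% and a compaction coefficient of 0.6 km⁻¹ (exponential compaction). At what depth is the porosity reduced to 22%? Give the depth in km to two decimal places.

1.67 km

Invert Athy's law: z = ln(phi₀/phi) / c
z = ln(0.6/0.22) / 0.6 = ln(2.727) / 0.6 = 1.0033 / 0.6 = 1.672 km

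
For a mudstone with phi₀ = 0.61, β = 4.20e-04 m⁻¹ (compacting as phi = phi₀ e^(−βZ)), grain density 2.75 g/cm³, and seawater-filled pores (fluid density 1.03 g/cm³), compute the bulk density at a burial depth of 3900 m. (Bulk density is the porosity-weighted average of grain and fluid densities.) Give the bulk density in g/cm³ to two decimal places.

Working in km (1 km = 1000 m; β in km⁻¹ = β in m⁻¹ × 1000):
Porosity at depth: phi = 0.61·exp(−0.42×3.9) = 0.61×0.1944 = 0.1186
Bulk density: ρ_b = (1−phi)ρ_g + phi·ρ_f = 0.8814×2.75 + 0.1186×1.03
       = 2.424 + 0.122 = 2.546 g/cm³

2.55 g/cm³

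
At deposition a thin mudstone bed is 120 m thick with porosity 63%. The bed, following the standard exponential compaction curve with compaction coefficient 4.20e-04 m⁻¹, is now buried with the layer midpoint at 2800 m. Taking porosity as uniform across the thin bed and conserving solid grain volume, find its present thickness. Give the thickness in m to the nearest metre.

Working in km (1 km = 1000 m; k in km⁻¹ = k in m⁻¹ × 1000):
Porosity at 2.8 km: φ = 0.63·exp(−0.42×2.8) = 0.1944
Solid-volume conservation: h(1−φ) = h₀(1−φ₀) ⇒ h = h₀·(1−φ₀)/(1−φ)
h = 0.12 × (1 − 0.63)/(1 − 0.1944) = 0.12 × 0.4593 = 0.0551 km

55 m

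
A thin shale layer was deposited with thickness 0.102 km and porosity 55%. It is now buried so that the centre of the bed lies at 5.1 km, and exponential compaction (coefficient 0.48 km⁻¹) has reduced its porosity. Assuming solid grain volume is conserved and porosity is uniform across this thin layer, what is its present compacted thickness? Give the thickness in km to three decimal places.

Porosity at 5.1 km: φ = 0.55·exp(−0.48×5.1) = 0.0476
Solid-volume conservation: h(1−φ) = h₀(1−φ₀) ⇒ h = h₀·(1−φ₀)/(1−φ)
h = 0.102 × (1 − 0.55)/(1 − 0.0476) = 0.102 × 0.4725 = 0.0482 km

0.048 km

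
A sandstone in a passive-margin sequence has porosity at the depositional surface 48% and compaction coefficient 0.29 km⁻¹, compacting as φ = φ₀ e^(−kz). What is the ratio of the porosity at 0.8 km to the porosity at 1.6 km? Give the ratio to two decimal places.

φ(z₁)/φ(z₂) = e^(−k·z₁)/e^(−k·z₂) = e^{k(z₂−z₁)}
= exp(0.29 × 0.8) = exp(0.232) = 1.2611

1.26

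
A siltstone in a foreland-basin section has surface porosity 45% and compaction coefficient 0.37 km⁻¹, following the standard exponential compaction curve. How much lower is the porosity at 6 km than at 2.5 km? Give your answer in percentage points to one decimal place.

n(2.5) = 0.45·e^(−0.37×2.5) = 0.1784
n(6) = 0.45·e^(−0.37×6) = 0.0489
Δn = 0.1784 − 0.0489 = 0.1296

13.0 percentage points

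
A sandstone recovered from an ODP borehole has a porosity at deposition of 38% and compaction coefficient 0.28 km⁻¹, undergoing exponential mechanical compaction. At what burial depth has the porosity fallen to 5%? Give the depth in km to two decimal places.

Invert Athy's law: z = ln(phi₀/phi) / c
z = ln(0.38/0.05) / 0.28 = ln(7.6) / 0.28 = 2.0281 / 0.28 = 7.243 km

7.24 km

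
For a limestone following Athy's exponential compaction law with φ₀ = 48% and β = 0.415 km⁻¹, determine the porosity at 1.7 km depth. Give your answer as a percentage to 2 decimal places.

23.71%

φ = φ₀·exp(−β·z) = 0.48 × exp(−0.415 × 1.7) = 0.48 × exp(−0.7055)
  = 0.48 × 0.4939 = 0.2371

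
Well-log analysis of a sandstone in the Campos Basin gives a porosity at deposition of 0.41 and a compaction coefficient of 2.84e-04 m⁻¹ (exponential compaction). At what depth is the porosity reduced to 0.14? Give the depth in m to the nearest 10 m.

Working in km (1 km = 1000 m; c in km⁻¹ = c in m⁻¹ × 1000):
Invert Athy's law: Z = ln(n₀/n) / c
Z = ln(0.41/0.14) / 0.284 = ln(2.929) / 0.284 = 1.0745 / 0.284 = 3.784 km

3780 m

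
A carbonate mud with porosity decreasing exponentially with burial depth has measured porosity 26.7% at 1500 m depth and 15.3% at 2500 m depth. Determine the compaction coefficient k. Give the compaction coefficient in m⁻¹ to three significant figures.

0.000557 m⁻¹

Working in km (1 km = 1000 m; k in km⁻¹ = k in m⁻¹ × 1000):
Athy: n(Z) = n₀ e^(−kZ) ⇒ n₁/n₂ = e^{k(Z₂−Z₁)} ⇒ k = ln(n₁/n₂)/(Z₂−Z₁)
k = ln(0.267/0.153) / (2.5 − 1.5) = ln(1.745) / 1 = 0.5568 / 1 = 0.5568 km⁻¹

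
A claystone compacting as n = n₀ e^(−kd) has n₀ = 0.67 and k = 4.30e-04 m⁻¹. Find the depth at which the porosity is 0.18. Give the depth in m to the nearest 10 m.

Working in km (1 km = 1000 m; k in km⁻¹ = k in m⁻¹ × 1000):
Invert Athy's law: d = ln(n₀/n) / k
d = ln(0.67/0.18) / 0.43 = ln(3.722) / 0.43 = 1.3143 / 0.43 = 3.057 km

3060 m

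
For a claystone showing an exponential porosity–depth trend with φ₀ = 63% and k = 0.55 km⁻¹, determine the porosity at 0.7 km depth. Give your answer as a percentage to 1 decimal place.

φ = φ₀·exp(−k·z) = 0.63 × exp(−0.55 × 0.7) = 0.63 × exp(−0.385)
  = 0.63 × 0.6805 = 0.4287

42.9%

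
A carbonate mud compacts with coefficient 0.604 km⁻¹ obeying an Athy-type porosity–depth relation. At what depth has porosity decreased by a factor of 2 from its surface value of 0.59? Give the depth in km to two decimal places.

1.15 km

phi/phi₀ = 1/2 ⇒ exp(−k·z) = 1/2 ⇒ z = ln(2) / k
z = 0.6931 / 0.604 = 1.148 km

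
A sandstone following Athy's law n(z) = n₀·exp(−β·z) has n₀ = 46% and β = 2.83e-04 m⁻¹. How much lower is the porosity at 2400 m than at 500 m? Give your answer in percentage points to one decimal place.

Working in km (1 km = 1000 m; β in km⁻¹ = β in m⁻¹ × 1000):
n(0.5) = 0.46·e^(−0.283×0.5) = 0.3993
n(2.4) = 0.46·e^(−0.283×2.4) = 0.2332
Δn = 0.3993 − 0.2332 = 0.1661

16.6 percentage points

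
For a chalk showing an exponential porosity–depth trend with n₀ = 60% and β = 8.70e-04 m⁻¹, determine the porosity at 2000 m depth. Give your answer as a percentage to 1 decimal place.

10.5%

Working in km (1 km = 1000 m; β in km⁻¹ = β in m⁻¹ × 1000):
n = n₀·exp(−β·Z) = 0.6 × exp(−0.87 × 2) = 0.6 × exp(−1.74)
  = 0.6 × 0.1755 = 0.1053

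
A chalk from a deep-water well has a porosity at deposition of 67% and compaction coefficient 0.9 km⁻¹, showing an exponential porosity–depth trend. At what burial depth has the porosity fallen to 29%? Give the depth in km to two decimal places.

Invert Athy's law: d = ln(n₀/n) / k
d = ln(0.67/0.29) / 0.9 = ln(2.31) / 0.9 = 0.8374 / 0.9 = 0.930 km

0.93 km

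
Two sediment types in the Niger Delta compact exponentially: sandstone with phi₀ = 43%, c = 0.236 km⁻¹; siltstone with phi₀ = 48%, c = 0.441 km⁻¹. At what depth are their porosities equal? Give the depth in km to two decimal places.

0.54 km

Set phi₀ₐ e^(−cₐZ) = phi₀ᵦ e^(−cᵦZ) ⇒ ln(phi₀ₐ/phi₀ᵦ) = (cₐ − cᵦ)·Z
Z = ln(0.43/0.48) / (0.236 − 0.441) = -0.1100 / -0.205 = 0.537 km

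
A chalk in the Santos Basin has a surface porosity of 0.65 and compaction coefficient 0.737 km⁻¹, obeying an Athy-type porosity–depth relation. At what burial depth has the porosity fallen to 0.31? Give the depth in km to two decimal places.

Invert Athy's law: d = ln(phi₀/phi) / c
d = ln(0.65/0.31) / 0.737 = ln(2.097) / 0.737 = 0.7404 / 0.737 = 1.005 km

1.00 km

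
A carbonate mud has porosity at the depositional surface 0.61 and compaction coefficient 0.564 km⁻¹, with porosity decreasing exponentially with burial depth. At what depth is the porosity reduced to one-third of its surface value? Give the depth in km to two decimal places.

1.95 km

phi/phi₀ = 1/3 ⇒ exp(−c·d) = 1/3 ⇒ d = ln(3) / c
d = 1.0986 / 0.564 = 1.948 km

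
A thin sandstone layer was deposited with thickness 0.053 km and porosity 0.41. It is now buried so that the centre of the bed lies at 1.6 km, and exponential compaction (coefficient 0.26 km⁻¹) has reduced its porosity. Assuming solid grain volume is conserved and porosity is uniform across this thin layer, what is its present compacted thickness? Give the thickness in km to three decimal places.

Porosity at 1.6 km: n = 0.41·exp(−0.26×1.6) = 0.2705
Solid-volume conservation: h(1−n) = h₀(1−n₀) ⇒ h = h₀·(1−n₀)/(1−n)
h = 0.053 × (1 − 0.41)/(1 − 0.2705) = 0.053 × 0.8087 = 0.0429 km

0.043 km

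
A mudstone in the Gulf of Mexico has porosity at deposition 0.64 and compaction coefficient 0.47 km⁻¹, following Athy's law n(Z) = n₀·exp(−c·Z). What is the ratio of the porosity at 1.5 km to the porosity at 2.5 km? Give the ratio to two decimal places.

1.60

n(Z₁)/n(Z₂) = e^(−c·Z₁)/e^(−c·Z₂) = e^{c(Z₂−Z₁)}
= exp(0.47 × 1) = exp(0.47) = 1.6000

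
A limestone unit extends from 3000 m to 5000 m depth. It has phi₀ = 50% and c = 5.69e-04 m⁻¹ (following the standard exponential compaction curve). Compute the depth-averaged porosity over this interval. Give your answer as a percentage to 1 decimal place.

Working in km (1 km = 1000 m; c in km⁻¹ = c in m⁻¹ × 1000):
⟨phi⟩ = (1/(Z₂−Z₁)) ∫ phi₀ e^(−cZ) dZ = phi₀·(e^(−c·Z₁) − e^(−c·Z₂)) / (c·(Z₂−Z₁))
e^(−0.569×3) = 0.1814; e^(−0.569×5) = 0.0581
⟨phi⟩ = 0.5 × (0.1814 − 0.0581) / (0.569 × 2) = 0.5 × 0.1083 = 0.0542

5.4%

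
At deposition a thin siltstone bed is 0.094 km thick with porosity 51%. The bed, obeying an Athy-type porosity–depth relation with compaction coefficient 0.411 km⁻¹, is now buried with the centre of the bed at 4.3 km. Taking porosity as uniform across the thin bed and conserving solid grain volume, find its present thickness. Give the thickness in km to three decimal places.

Porosity at 4.3 km: phi = 0.51·exp(−0.411×4.3) = 0.0871
Solid-volume conservation: h(1−phi) = h₀(1−phi₀) ⇒ h = h₀·(1−phi₀)/(1−phi)
h = 0.094 × (1 − 0.51)/(1 − 0.0871) = 0.094 × 0.5368 = 0.0505 km

0.050 km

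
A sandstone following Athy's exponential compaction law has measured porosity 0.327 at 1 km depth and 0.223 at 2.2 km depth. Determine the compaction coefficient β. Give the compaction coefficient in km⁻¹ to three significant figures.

0.319 km⁻¹

Athy: phi(d) = phi₀ e^(−βd) ⇒ phi₁/phi₂ = e^{β(d₂−d₁)} ⇒ β = ln(phi₁/phi₂)/(d₂−d₁)
β = ln(0.327/0.223) / (2.2 − 1) = ln(1.466) / 1.2 = 0.3828 / 1.2 = 0.319 km⁻¹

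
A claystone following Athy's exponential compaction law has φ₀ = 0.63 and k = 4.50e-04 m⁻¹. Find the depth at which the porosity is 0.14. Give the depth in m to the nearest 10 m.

3340 m

Working in km (1 km = 1000 m; k in km⁻¹ = k in m⁻¹ × 1000):
Invert Athy's law: Z = ln(φ₀/φ) / k
Z = ln(0.63/0.14) / 0.45 = ln(4.5) / 0.45 = 1.5041 / 0.45 = 3.342 km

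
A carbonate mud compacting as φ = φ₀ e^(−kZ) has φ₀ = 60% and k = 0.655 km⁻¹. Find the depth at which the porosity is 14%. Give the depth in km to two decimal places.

Invert Athy's law: Z = ln(φ₀/φ) / k
Z = ln(0.6/0.14) / 0.655 = ln(4.286) / 0.655 = 1.4553 / 0.655 = 2.222 km

2.22 km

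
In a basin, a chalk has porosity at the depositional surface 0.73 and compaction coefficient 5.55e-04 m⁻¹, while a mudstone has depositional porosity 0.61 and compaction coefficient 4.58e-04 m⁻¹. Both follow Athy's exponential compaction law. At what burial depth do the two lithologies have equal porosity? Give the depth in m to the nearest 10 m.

Working in km (1 km = 1000 m; k in km⁻¹ = k in m⁻¹ × 1000):
Set n₀ₐ e^(−kₐz) = n₀ᵦ e^(−kᵦz) ⇒ ln(n₀ₐ/n₀ᵦ) = (kₐ − kᵦ)·z
z = ln(0.73/0.61) / (0.555 − 0.458) = 0.1796 / 0.097 = 1.851 km

1850 m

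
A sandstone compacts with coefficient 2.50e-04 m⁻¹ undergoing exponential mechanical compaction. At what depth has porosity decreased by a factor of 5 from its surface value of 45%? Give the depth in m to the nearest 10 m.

Working in km (1 km = 1000 m; k in km⁻¹ = k in m⁻¹ × 1000):
φ/φ₀ = 1/5 ⇒ exp(−k·z) = 1/5 ⇒ z = ln(5) / k
z = 1.6094 / 0.25 = 6.438 km

6440 m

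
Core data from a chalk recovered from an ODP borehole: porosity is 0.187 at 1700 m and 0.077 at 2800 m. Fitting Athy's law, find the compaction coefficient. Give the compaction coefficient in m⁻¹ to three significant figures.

0.000807 m⁻¹

Working in km (1 km = 1000 m; c in km⁻¹ = c in m⁻¹ × 1000):
Athy: φ(d) = φ₀ e^(−cd) ⇒ φ₁/φ₂ = e^{c(d₂−d₁)} ⇒ c = ln(φ₁/φ₂)/(d₂−d₁)
c = ln(0.187/0.077) / (2.8 − 1.7) = ln(2.429) / 1.1 = 0.8873 / 1.1 = 0.8066 km⁻¹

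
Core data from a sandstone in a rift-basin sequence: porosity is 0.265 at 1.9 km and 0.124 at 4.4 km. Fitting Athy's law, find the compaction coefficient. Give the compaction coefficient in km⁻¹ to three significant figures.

0.304 km⁻¹

Athy: n(z) = n₀ e^(−βz) ⇒ n₁/n₂ = e^{β(z₂−z₁)} ⇒ β = ln(n₁/n₂)/(z₂−z₁)
β = ln(0.265/0.124) / (4.4 − 1.9) = ln(2.137) / 2.5 = 0.7594 / 2.5 = 0.3038 km⁻¹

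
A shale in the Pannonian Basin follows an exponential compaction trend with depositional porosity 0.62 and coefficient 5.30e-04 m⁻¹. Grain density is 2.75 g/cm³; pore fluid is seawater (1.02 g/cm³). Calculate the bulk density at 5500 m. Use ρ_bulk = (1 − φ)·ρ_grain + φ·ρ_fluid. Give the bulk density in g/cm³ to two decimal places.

Working in km (1 km = 1000 m; c in km⁻¹ = c in m⁻¹ × 1000):
Porosity at depth: φ = 0.62·exp(−0.53×5.5) = 0.62×0.0542 = 0.0336
Bulk density: ρ_b = (1−φ)ρ_g + φ·ρ_f = 0.9664×2.75 + 0.0336×1.02
       = 2.658 + 0.034 = 2.692 g/cm³

2.69 g/cm³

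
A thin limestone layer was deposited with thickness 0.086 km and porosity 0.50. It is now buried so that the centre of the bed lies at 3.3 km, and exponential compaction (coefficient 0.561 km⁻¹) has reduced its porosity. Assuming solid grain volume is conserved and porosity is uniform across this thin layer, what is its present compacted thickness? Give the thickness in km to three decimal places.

Porosity at 3.3 km: φ = 0.5·exp(−0.561×3.3) = 0.0785
Solid-volume conservation: h(1−φ) = h₀(1−φ₀) ⇒ h = h₀·(1−φ₀)/(1−φ)
h = 0.086 × (1 − 0.5)/(1 − 0.0785) = 0.086 × 0.5426 = 0.0467 km

0.047 km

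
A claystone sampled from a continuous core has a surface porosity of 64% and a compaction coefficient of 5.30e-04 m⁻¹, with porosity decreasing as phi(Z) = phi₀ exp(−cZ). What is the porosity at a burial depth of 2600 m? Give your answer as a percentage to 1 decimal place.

Working in km (1 km = 1000 m; c in km⁻¹ = c in m⁻¹ × 1000):
phi = phi₀·exp(−c·Z) = 0.64 × exp(−0.53 × 2.6) = 0.64 × exp(−1.378)
  = 0.64 × 0.2521 = 0.1613

16.1%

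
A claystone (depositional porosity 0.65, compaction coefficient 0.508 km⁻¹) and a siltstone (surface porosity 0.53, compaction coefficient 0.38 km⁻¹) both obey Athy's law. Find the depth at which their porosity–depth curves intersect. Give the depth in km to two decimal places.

1.59 km

Set phi₀ₐ e^(−kₐz) = phi₀ᵦ e^(−kᵦz) ⇒ ln(phi₀ₐ/phi₀ᵦ) = (kₐ − kᵦ)·z
z = ln(0.65/0.53) / (0.508 − 0.38) = 0.2041 / 0.128 = 1.594 km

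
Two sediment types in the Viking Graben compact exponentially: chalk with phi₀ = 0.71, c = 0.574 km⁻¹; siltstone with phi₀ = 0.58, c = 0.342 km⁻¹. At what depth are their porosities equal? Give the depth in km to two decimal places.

0.87 km

Set phi₀ₐ e^(−cₐz) = phi₀ᵦ e^(−cᵦz) ⇒ ln(phi₀ₐ/phi₀ᵦ) = (cₐ − cᵦ)·z
z = ln(0.71/0.58) / (0.574 − 0.342) = 0.2022 / 0.232 = 0.872 km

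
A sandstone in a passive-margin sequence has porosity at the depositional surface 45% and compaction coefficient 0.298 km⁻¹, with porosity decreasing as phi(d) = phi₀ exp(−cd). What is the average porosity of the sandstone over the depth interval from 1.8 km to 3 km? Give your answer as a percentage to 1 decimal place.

22.1%

⟨phi⟩ = (1/(d₂−d₁)) ∫ phi₀ e^(−cd) dd = phi₀·(e^(−c·d₁) − e^(−c·d₂)) / (c·(d₂−d₁))
e^(−0.298×1.8) = 0.5848; e^(−0.298×3) = 0.4090
⟨phi⟩ = 0.45 × (0.5848 − 0.4090) / (0.298 × 1.2) = 0.45 × 0.4917 = 0.2213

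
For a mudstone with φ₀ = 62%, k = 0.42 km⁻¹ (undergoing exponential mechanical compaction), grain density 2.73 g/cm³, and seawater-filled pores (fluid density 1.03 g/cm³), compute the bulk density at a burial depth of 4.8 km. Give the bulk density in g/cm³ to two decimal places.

2.59 g/cm³

Porosity at depth: φ = 0.62·exp(−0.42×4.8) = 0.62×0.1332 = 0.0826
Bulk density: ρ_b = (1−φ)ρ_g + φ·ρ_f = 0.9174×2.73 + 0.0826×1.03
       = 2.505 + 0.085 = 2.590 g/cm³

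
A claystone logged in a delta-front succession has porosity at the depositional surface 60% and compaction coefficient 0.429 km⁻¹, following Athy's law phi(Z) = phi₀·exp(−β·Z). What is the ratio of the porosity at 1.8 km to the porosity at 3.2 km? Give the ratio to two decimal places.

1.82

phi(Z₁)/phi(Z₂) = e^(−β·Z₁)/e^(−β·Z₂) = e^{β(Z₂−Z₁)}
= exp(0.429 × 1.4) = exp(0.6006) = 1.8232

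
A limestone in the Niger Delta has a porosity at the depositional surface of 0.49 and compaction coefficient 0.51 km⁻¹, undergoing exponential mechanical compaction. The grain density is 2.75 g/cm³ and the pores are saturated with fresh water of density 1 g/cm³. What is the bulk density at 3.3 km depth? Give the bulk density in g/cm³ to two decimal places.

Porosity at depth: phi = 0.49·exp(−0.51×3.3) = 0.49×0.1858 = 0.0910
Bulk density: ρ_b = (1−phi)ρ_g + phi·ρ_f = 0.9090×2.75 + 0.0910×1
       = 2.500 + 0.091 = 2.591 g/cm³

2.59 g/cm³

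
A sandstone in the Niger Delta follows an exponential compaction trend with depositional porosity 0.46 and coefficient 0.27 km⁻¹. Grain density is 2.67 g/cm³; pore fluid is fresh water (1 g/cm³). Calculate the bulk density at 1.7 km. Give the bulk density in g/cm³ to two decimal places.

Porosity at depth: n = 0.46·exp(−0.27×1.7) = 0.46×0.6319 = 0.2907
Bulk density: ρ_b = (1−n)ρ_g + n·ρ_f = 0.7093×2.67 + 0.2907×1
       = 1.894 + 0.291 = 2.185 g/cm³

2.18 g/cm³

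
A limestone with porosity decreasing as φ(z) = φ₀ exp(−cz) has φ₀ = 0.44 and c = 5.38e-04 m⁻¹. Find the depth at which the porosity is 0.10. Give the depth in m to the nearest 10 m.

2750 m

Working in km (1 km = 1000 m; c in km⁻¹ = c in m⁻¹ × 1000):
Invert Athy's law: z = ln(φ₀/φ) / c
z = ln(0.44/0.1) / 0.538 = ln(4.4) / 0.538 = 1.4816 / 0.538 = 2.754 km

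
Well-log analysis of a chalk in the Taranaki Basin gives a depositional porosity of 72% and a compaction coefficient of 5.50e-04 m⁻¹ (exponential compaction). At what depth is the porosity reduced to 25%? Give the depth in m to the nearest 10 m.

Working in km (1 km = 1000 m; c in km⁻¹ = c in m⁻¹ × 1000):
Invert Athy's law: d = ln(φ₀/φ) / c
d = ln(0.72/0.25) / 0.55 = ln(2.88) / 0.55 = 1.0578 / 0.55 = 1.923 km

1920 m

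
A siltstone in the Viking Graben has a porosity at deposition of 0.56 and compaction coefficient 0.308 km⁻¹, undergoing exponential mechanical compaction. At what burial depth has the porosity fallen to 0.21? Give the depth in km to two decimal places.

3.18 km

Invert Athy's law: Z = ln(φ₀/φ) / c
Z = ln(0.56/0.21) / 0.308 = ln(2.667) / 0.308 = 0.9808 / 0.308 = 3.185 km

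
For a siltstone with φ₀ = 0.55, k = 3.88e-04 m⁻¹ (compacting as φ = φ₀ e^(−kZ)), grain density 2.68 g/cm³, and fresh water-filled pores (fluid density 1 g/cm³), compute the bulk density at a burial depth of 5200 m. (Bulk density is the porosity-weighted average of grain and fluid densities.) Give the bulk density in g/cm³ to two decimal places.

Working in km (1 km = 1000 m; k in km⁻¹ = k in m⁻¹ × 1000):
Porosity at depth: φ = 0.55·exp(−0.388×5.2) = 0.55×0.1330 = 0.0731
Bulk density: ρ_b = (1−φ)ρ_g + φ·ρ_f = 0.9269×2.68 + 0.0731×1
       = 2.484 + 0.073 = 2.557 g/cm³

2.56 g/cm³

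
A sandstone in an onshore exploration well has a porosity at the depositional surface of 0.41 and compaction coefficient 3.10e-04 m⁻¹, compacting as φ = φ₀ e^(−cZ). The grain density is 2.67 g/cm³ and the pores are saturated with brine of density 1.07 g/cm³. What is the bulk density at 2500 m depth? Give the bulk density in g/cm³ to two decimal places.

Working in km (1 km = 1000 m; c in km⁻¹ = c in m⁻¹ × 1000):
Porosity at depth: φ = 0.41·exp(−0.31×2.5) = 0.41×0.4607 = 0.1889
Bulk density: ρ_b = (1−φ)ρ_g + φ·ρ_f = 0.8111×2.67 + 0.1889×1.07
       = 2.166 + 0.202 = 2.368 g/cm³

2.37 g/cm³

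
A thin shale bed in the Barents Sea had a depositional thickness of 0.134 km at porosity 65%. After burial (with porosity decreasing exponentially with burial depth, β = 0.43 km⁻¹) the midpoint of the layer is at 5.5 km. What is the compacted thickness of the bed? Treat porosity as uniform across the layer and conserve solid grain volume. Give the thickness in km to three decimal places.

Porosity at 5.5 km: phi = 0.65·exp(−0.43×5.5) = 0.0611
Solid-volume conservation: h(1−phi) = h₀(1−phi₀) ⇒ h = h₀·(1−phi₀)/(1−phi)
h = 0.134 × (1 − 0.65)/(1 − 0.0611) = 0.134 × 0.3728 = 0.0500 km

0.050 km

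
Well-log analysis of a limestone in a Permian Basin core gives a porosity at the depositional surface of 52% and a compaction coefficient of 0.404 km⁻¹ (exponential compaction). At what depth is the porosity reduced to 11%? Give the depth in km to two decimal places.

3.84 km

Invert Athy's law: z = ln(phi₀/phi) / c
z = ln(0.52/0.11) / 0.404 = ln(4.727) / 0.404 = 1.5533 / 0.404 = 3.845 km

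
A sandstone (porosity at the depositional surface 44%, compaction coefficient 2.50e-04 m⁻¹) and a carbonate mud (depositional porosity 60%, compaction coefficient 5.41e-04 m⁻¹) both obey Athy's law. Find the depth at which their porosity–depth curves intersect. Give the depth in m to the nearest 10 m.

1070 m

Working in km (1 km = 1000 m; c in km⁻¹ = c in m⁻¹ × 1000):
Set φ₀ₐ e^(−cₐz) = φ₀ᵦ e^(−cᵦz) ⇒ ln(φ₀ₐ/φ₀ᵦ) = (cₐ − cᵦ)·z
z = ln(0.44/0.6) / (0.25 − 0.541) = -0.3102 / -0.291 = 1.066 km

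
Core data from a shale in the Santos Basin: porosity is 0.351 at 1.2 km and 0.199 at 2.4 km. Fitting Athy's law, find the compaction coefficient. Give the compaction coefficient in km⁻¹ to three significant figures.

Athy: phi(Z) = phi₀ e^(−cZ) ⇒ phi₁/phi₂ = e^{c(Z₂−Z₁)} ⇒ c = ln(phi₁/phi₂)/(Z₂−Z₁)
c = ln(0.351/0.199) / (2.4 − 1.2) = ln(1.764) / 1.2 = 0.5675 / 1.2 = 0.4729 km⁻¹

0.473 km⁻¹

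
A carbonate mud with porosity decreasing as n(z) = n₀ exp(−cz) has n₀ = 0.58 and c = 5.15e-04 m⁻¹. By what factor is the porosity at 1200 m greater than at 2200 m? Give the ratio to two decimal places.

Working in km (1 km = 1000 m; c in km⁻¹ = c in m⁻¹ × 1000):
n(z₁)/n(z₂) = e^(−c·z₁)/e^(−c·z₂) = e^{c(z₂−z₁)}
= exp(0.515 × 1) = exp(0.515) = 1.6736

1.67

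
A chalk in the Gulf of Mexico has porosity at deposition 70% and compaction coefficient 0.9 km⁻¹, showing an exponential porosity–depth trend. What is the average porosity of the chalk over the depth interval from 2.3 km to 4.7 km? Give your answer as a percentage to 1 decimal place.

3.6%

⟨φ⟩ = (1/(d₂−d₁)) ∫ φ₀ e^(−cd) dd = φ₀·(e^(−c·d₁) − e^(−c·d₂)) / (c·(d₂−d₁))
e^(−0.9×2.3) = 0.1262; e^(−0.9×4.7) = 0.0146
⟨φ⟩ = 0.7 × (0.1262 − 0.0146) / (0.9 × 2.4) = 0.7 × 0.0517 = 0.0362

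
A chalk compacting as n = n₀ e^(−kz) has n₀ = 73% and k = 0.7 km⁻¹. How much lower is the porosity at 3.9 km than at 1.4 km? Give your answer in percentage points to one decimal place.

22.6 percentage points

n(1.4) = 0.73·e^(−0.7×1.4) = 0.2740
n(3.9) = 0.73·e^(−0.7×3.9) = 0.0476
Δn = 0.2740 − 0.0476 = 0.2264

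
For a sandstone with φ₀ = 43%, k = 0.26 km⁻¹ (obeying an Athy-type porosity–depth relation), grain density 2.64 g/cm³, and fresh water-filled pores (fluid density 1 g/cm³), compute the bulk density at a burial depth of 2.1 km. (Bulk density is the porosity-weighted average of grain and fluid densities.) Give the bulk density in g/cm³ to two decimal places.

2.23 g/cm³

Porosity at depth: φ = 0.43·exp(−0.26×2.1) = 0.43×0.5793 = 0.2491
Bulk density: ρ_b = (1−φ)ρ_g + φ·ρ_f = 0.7509×2.64 + 0.2491×1
       = 1.982 + 0.249 = 2.232 g/cm³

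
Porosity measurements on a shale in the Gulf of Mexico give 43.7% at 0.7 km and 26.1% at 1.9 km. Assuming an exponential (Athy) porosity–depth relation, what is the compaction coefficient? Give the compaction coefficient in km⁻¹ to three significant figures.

0.430 km⁻¹

Athy: φ(z) = φ₀ e^(−cz) ⇒ φ₁/φ₂ = e^{c(z₂−z₁)} ⇒ c = ln(φ₁/φ₂)/(z₂−z₁)
c = ln(0.437/0.261) / (1.9 − 0.7) = ln(1.674) / 1.2 = 0.5154 / 1.2 = 0.4295 km⁻¹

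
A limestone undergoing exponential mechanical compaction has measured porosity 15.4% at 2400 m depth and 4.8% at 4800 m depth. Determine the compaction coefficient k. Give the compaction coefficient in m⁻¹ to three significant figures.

Working in km (1 km = 1000 m; k in km⁻¹ = k in m⁻¹ × 1000):
Athy: φ(Z) = φ₀ e^(−kZ) ⇒ φ₁/φ₂ = e^{k(Z₂−Z₁)} ⇒ k = ln(φ₁/φ₂)/(Z₂−Z₁)
k = ln(0.154/0.048) / (4.8 − 2.4) = ln(3.208) / 2.4 = 1.1658 / 2.4 = 0.4857 km⁻¹

0.000486 m⁻¹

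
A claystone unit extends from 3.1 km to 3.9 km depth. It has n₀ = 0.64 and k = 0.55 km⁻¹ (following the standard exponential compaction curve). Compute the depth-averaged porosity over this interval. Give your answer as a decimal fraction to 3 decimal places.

0.094

⟨n⟩ = (1/(z₂−z₁)) ∫ n₀ e^(−kz) dz = n₀·(e^(−k·z₁) − e^(−k·z₂)) / (k·(z₂−z₁))
e^(−0.55×3.1) = 0.1818; e^(−0.55×3.9) = 0.1171
⟨n⟩ = 0.64 × (0.1818 − 0.1171) / (0.55 × 0.8) = 0.64 × 0.1471 = 0.0941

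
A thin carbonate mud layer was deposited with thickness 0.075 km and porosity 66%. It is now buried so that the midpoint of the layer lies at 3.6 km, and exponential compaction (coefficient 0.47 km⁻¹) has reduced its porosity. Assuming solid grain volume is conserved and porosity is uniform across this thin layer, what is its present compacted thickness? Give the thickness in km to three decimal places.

0.029 km

Porosity at 3.6 km: n = 0.66·exp(−0.47×3.6) = 0.1215
Solid-volume conservation: h(1−n) = h₀(1−n₀) ⇒ h = h₀·(1−n₀)/(1−n)
h = 0.075 × (1 − 0.66)/(1 − 0.1215) = 0.075 × 0.3870 = 0.0290 km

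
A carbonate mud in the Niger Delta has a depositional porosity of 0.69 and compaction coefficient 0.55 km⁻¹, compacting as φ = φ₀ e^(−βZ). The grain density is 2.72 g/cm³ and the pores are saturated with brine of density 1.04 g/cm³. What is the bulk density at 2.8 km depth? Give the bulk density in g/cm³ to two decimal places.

2.47 g/cm³

Porosity at depth: φ = 0.69·exp(−0.55×2.8) = 0.69×0.2144 = 0.1479
Bulk density: ρ_b = (1−φ)ρ_g + φ·ρ_f = 0.8521×2.72 + 0.1479×1.04
       = 2.318 + 0.154 = 2.471 g/cm³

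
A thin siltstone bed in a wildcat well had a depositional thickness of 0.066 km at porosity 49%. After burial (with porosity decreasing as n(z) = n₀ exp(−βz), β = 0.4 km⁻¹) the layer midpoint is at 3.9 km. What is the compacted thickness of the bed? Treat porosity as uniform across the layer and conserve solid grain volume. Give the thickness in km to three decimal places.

0.038 km

Porosity at 3.9 km: n = 0.49·exp(−0.4×3.9) = 0.1030
Solid-volume conservation: h(1−n) = h₀(1−n₀) ⇒ h = h₀·(1−n₀)/(1−n)
h = 0.066 × (1 − 0.49)/(1 − 0.1030) = 0.066 × 0.5685 = 0.0375 km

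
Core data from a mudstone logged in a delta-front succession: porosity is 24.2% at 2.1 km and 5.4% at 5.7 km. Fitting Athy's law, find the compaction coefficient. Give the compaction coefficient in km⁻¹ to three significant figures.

0.417 km⁻¹

Athy: φ(Z) = φ₀ e^(−cZ) ⇒ φ₁/φ₂ = e^{c(Z₂−Z₁)} ⇒ c = ln(φ₁/φ₂)/(Z₂−Z₁)
c = ln(0.242/0.054) / (5.7 − 2.1) = ln(4.481) / 3.6 = 1.5000 / 3.6 = 0.4167 km⁻¹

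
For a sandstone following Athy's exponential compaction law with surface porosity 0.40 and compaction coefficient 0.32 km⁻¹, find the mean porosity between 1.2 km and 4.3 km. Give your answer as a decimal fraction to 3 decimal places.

0.173

⟨φ⟩ = (1/(d₂−d₁)) ∫ φ₀ e^(−βd) dd = φ₀·(e^(−β·d₁) − e^(−β·d₂)) / (β·(d₂−d₁))
e^(−0.32×1.2) = 0.6811; e^(−0.32×4.3) = 0.2526
⟨φ⟩ = 0.4 × (0.6811 − 0.2526) / (0.32 × 3.1) = 0.4 × 0.4320 = 0.1728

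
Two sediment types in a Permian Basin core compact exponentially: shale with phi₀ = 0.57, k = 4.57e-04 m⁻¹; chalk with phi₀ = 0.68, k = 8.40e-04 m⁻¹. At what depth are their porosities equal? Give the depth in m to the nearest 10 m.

460 m

Working in km (1 km = 1000 m; k in km⁻¹ = k in m⁻¹ × 1000):
Set phi₀ₐ e^(−kₐd) = phi₀ᵦ e^(−kᵦd) ⇒ ln(phi₀ₐ/phi₀ᵦ) = (kₐ − kᵦ)·d
d = ln(0.57/0.68) / (0.457 − 0.84) = -0.1765 / -0.383 = 0.461 km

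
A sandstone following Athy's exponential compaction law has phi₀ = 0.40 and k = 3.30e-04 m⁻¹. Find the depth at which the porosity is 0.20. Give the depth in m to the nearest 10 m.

Working in km (1 km = 1000 m; k in km⁻¹ = k in m⁻¹ × 1000):
Invert Athy's law: d = ln(phi₀/phi) / k
d = ln(0.4/0.2) / 0.33 = ln(2) / 0.33 = 0.6931 / 0.33 = 2.100 km

2100 m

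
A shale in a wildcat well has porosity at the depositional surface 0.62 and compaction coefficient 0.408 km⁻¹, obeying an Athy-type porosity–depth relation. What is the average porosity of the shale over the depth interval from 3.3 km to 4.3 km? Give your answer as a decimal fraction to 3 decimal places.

⟨φ⟩ = (1/(Z₂−Z₁)) ∫ φ₀ e^(−cZ) dZ = φ₀·(e^(−c·Z₁) − e^(−c·Z₂)) / (c·(Z₂−Z₁))
e^(−0.408×3.3) = 0.2602; e^(−0.408×4.3) = 0.1730
⟨φ⟩ = 0.62 × (0.2602 − 0.1730) / (0.408 × 1) = 0.62 × 0.2136 = 0.1325

0.132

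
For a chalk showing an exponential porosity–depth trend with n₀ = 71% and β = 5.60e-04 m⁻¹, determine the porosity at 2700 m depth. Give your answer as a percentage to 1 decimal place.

15.7%

Working in km (1 km = 1000 m; β in km⁻¹ = β in m⁻¹ × 1000):
n = n₀·exp(−β·Z) = 0.71 × exp(−0.56 × 2.7) = 0.71 × exp(−1.512)
  = 0.71 × 0.2205 = 0.1565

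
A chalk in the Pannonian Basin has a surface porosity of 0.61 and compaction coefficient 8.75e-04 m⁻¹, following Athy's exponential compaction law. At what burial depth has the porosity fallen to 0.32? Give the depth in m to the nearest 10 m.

740 m

Working in km (1 km = 1000 m; c in km⁻¹ = c in m⁻¹ × 1000):
Invert Athy's law: Z = ln(φ₀/φ) / c
Z = ln(0.61/0.32) / 0.875 = ln(1.906) / 0.875 = 0.6451 / 0.875 = 0.737 km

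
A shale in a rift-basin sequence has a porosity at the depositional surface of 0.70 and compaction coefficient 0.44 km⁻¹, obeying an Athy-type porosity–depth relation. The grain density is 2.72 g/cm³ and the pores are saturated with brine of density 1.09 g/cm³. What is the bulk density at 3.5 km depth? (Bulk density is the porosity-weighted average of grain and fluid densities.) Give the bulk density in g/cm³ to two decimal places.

Porosity at depth: n = 0.7·exp(−0.44×3.5) = 0.7×0.2144 = 0.1501
Bulk density: ρ_b = (1−n)ρ_g + n·ρ_f = 0.8499×2.72 + 0.1501×1.09
       = 2.312 + 0.164 = 2.475 g/cm³

2.48 g/cm³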